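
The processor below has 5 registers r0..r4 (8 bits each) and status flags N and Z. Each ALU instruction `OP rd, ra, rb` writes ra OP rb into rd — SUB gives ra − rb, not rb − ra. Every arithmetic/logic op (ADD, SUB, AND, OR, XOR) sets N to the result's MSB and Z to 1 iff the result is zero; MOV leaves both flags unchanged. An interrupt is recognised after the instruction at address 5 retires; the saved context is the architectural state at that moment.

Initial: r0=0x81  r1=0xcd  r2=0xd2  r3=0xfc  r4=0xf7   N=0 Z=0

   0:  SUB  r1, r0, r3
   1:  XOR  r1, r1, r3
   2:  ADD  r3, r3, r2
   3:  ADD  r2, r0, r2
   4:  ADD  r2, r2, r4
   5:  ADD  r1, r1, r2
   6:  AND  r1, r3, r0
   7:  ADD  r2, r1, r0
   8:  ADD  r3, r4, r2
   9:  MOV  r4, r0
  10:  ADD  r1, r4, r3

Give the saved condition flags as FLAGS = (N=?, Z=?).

after  0: r0=0x81 r1=0x85 r2=0xd2 r3=0xfc r4=0xf7  N=1 Z=0
after  1: r0=0x81 r1=0x79 r2=0xd2 r3=0xfc r4=0xf7  N=0 Z=0
after  2: r0=0x81 r1=0x79 r2=0xd2 r3=0xce r4=0xf7  N=1 Z=0
after  3: r0=0x81 r1=0x79 r2=0x53 r3=0xce r4=0xf7  N=0 Z=0
after  4: r0=0x81 r1=0x79 r2=0x4a r3=0xce r4=0xf7  N=0 Z=0
after  5: r0=0x81 r1=0xc3 r2=0x4a r3=0xce r4=0xf7  N=1 Z=0
-- IRQ taken; context saved, return-PC = 6 --

FLAGS = (N=1, Z=0)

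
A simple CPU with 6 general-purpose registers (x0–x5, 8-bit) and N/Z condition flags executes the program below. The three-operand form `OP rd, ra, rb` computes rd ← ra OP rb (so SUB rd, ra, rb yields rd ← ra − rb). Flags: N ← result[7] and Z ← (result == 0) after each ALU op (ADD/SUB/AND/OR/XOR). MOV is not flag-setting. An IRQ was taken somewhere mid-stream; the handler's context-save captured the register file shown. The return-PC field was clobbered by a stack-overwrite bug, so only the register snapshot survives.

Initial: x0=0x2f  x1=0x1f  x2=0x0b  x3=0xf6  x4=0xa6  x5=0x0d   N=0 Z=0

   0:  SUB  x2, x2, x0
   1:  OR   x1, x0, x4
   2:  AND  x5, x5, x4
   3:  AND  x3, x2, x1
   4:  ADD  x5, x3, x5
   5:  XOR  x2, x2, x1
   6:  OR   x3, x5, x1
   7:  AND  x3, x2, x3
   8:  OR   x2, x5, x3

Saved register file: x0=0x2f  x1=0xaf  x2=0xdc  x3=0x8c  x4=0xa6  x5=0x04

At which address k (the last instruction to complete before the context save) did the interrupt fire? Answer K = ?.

K = 3

after  0: x0=0x2f x1=0x1f x2=0xdc x3=0xf6 x4=0xa6 x5=0x0d  N=1 Z=0
after  1: x0=0x2f x1=0xaf x2=0xdc x3=0xf6 x4=0xa6 x5=0x0d  N=1 Z=0
after  2: x0=0x2f x1=0xaf x2=0xdc x3=0xf6 x4=0xa6 x5=0x04  N=0 Z=0
after  3: x0=0x2f x1=0xaf x2=0xdc x3=0x8c x4=0xa6 x5=0x04  N=1 Z=0
-- IRQ taken; context saved, return-PC = 4 --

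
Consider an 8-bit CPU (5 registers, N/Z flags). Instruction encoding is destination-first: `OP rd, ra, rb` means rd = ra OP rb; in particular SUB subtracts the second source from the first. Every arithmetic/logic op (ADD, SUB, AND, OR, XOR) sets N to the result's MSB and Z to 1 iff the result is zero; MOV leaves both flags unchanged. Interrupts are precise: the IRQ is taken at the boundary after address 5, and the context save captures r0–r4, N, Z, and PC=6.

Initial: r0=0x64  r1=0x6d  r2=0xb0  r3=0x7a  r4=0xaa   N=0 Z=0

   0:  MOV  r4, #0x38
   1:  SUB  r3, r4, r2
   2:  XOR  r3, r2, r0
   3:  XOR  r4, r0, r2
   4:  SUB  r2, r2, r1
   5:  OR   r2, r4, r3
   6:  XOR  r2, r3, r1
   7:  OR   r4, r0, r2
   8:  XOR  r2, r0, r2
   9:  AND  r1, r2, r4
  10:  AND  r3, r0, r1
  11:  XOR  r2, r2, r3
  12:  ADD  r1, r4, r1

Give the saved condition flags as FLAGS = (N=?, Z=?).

FLAGS = (N=1, Z=0)

after  0: r0=0x64 r1=0x6d r2=0xb0 r3=0x7a r4=0x38  N=0 Z=0
after  1: r0=0x64 r1=0x6d r2=0xb0 r3=0x88 r4=0x38  N=1 Z=0
after  2: r0=0x64 r1=0x6d r2=0xb0 r3=0xd4 r4=0x38  N=1 Z=0
after  3: r0=0x64 r1=0x6d r2=0xb0 r3=0xd4 r4=0xd4  N=1 Z=0
after  4: r0=0x64 r1=0x6d r2=0x43 r3=0xd4 r4=0xd4  N=0 Z=0
after  5: r0=0x64 r1=0x6d r2=0xd4 r3=0xd4 r4=0xd4  N=1 Z=0
-- IRQ taken; context saved, return-PC = 6 --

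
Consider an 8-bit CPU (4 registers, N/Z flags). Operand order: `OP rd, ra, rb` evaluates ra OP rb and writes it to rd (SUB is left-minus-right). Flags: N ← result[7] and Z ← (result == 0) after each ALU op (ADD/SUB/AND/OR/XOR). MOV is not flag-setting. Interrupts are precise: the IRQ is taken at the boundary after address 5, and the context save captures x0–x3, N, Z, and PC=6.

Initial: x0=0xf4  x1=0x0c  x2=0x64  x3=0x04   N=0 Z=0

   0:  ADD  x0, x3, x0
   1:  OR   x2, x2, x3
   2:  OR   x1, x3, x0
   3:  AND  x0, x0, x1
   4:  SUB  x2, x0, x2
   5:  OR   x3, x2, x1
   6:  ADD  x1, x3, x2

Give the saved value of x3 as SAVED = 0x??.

after  0: x0=0xf8 x1=0x0c x2=0x64 x3=0x04  N=1 Z=0
after  1: x0=0xf8 x1=0x0c x2=0x64 x3=0x04  N=0 Z=0
after  2: x0=0xf8 x1=0xfc x2=0x64 x3=0x04  N=1 Z=0
after  3: x0=0xf8 x1=0xfc x2=0x64 x3=0x04  N=1 Z=0
after  4: x0=0xf8 x1=0xfc x2=0x94 x3=0x04  N=1 Z=0
after  5: x0=0xf8 x1=0xfc x2=0x94 x3=0xfc  N=1 Z=0
-- IRQ taken; context saved, return-PC = 6 --

SAVED = 0xfc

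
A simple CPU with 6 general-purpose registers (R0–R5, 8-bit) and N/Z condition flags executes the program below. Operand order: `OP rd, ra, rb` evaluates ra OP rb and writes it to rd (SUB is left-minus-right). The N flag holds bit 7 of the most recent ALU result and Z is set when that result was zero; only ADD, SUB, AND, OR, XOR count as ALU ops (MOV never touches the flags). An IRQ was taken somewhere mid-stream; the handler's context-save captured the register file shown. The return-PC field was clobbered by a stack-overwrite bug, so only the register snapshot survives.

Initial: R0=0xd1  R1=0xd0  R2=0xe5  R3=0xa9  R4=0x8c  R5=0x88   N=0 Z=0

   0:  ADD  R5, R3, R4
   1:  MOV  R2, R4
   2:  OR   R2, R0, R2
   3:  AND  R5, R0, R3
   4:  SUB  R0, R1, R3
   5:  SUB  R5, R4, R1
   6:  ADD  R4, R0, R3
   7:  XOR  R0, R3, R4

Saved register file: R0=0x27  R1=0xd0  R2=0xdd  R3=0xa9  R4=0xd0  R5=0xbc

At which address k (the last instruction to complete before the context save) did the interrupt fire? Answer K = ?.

after  0: R0=0xd1 R1=0xd0 R2=0xe5 R3=0xa9 R4=0x8c R5=0x35  N=0 Z=0
after  1: R0=0xd1 R1=0xd0 R2=0x8c R3=0xa9 R4=0x8c R5=0x35  N=0 Z=0
after  2: R0=0xd1 R1=0xd0 R2=0xdd R3=0xa9 R4=0x8c R5=0x35  N=1 Z=0
after  3: R0=0xd1 R1=0xd0 R2=0xdd R3=0xa9 R4=0x8c R5=0x81  N=1 Z=0
after  4: R0=0x27 R1=0xd0 R2=0xdd R3=0xa9 R4=0x8c R5=0x81  N=0 Z=0
after  5: R0=0x27 R1=0xd0 R2=0xdd R3=0xa9 R4=0x8c R5=0xbc  N=1 Z=0
after  6: R0=0x27 R1=0xd0 R2=0xdd R3=0xa9 R4=0xd0 R5=0xbc  N=1 Z=0
-- IRQ taken; context saved, return-PC = 7 --

K = 6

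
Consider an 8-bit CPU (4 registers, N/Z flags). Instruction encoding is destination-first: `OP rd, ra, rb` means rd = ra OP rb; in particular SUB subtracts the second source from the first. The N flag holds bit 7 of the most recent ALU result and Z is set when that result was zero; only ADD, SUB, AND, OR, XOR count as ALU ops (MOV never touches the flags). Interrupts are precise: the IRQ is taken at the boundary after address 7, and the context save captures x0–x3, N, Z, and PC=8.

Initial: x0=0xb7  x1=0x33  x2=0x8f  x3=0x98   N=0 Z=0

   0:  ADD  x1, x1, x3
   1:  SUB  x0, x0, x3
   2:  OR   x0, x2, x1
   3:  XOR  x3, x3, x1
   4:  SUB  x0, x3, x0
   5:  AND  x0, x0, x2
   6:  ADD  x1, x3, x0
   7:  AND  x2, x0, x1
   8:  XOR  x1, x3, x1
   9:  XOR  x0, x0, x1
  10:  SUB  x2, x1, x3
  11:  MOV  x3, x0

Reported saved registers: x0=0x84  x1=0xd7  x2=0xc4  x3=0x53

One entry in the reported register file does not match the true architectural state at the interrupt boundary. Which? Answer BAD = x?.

BAD = x2

after  0: x0=0xb7 x1=0xcb x2=0x8f x3=0x98  N=1 Z=0
after  1: x0=0x1f x1=0xcb x2=0x8f x3=0x98  N=0 Z=0
after  2: x0=0xcf x1=0xcb x2=0x8f x3=0x98  N=1 Z=0
after  3: x0=0xcf x1=0xcb x2=0x8f x3=0x53  N=0 Z=0
after  4: x0=0x84 x1=0xcb x2=0x8f x3=0x53  N=1 Z=0
after  5: x0=0x84 x1=0xcb x2=0x8f x3=0x53  N=1 Z=0
after  6: x0=0x84 x1=0xd7 x2=0x8f x3=0x53  N=1 Z=0
after  7: x0=0x84 x1=0xd7 x2=0x84 x3=0x53  N=1 Z=0
-- IRQ taken; context saved, return-PC = 8 --
mismatch: x2: reported 0xc4 vs actual 0x84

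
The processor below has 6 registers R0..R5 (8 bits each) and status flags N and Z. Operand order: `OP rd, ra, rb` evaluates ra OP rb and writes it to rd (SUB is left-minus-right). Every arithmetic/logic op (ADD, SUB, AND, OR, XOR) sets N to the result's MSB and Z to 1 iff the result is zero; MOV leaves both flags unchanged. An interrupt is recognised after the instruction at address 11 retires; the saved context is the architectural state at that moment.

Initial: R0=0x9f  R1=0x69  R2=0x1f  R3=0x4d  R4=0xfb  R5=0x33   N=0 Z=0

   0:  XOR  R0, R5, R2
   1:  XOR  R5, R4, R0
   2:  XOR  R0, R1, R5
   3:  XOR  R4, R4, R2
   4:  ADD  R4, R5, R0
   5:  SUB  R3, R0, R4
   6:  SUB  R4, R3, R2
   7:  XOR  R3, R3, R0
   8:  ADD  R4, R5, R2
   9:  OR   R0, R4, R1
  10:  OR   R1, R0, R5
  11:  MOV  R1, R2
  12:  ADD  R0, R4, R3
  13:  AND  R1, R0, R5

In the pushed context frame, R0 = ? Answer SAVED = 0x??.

after  0: R0=0x2c R1=0x69 R2=0x1f R3=0x4d R4=0xfb R5=0x33  N=0 Z=0
after  1: R0=0x2c R1=0x69 R2=0x1f R3=0x4d R4=0xfb R5=0xd7  N=1 Z=0
after  2: R0=0xbe R1=0x69 R2=0x1f R3=0x4d R4=0xfb R5=0xd7  N=1 Z=0
after  3: R0=0xbe R1=0x69 R2=0x1f R3=0x4d R4=0xe4 R5=0xd7  N=1 Z=0
after  4: R0=0xbe R1=0x69 R2=0x1f R3=0x4d R4=0x95 R5=0xd7  N=1 Z=0
after  5: R0=0xbe R1=0x69 R2=0x1f R3=0x29 R4=0x95 R5=0xd7  N=0 Z=0
after  6: R0=0xbe R1=0x69 R2=0x1f R3=0x29 R4=0x0a R5=0xd7  N=0 Z=0
after  7: R0=0xbe R1=0x69 R2=0x1f R3=0x97 R4=0x0a R5=0xd7  N=1 Z=0
after  8: R0=0xbe R1=0x69 R2=0x1f R3=0x97 R4=0xf6 R5=0xd7  N=1 Z=0
after  9: R0=0xff R1=0x69 R2=0x1f R3=0x97 R4=0xf6 R5=0xd7  N=1 Z=0
after 10: R0=0xff R1=0xff R2=0x1f R3=0x97 R4=0xf6 R5=0xd7  N=1 Z=0
after 11: R0=0xff R1=0x1f R2=0x1f R3=0x97 R4=0xf6 R5=0xd7  N=1 Z=0
-- IRQ taken; context saved, return-PC = 12 --

SAVED = 0xff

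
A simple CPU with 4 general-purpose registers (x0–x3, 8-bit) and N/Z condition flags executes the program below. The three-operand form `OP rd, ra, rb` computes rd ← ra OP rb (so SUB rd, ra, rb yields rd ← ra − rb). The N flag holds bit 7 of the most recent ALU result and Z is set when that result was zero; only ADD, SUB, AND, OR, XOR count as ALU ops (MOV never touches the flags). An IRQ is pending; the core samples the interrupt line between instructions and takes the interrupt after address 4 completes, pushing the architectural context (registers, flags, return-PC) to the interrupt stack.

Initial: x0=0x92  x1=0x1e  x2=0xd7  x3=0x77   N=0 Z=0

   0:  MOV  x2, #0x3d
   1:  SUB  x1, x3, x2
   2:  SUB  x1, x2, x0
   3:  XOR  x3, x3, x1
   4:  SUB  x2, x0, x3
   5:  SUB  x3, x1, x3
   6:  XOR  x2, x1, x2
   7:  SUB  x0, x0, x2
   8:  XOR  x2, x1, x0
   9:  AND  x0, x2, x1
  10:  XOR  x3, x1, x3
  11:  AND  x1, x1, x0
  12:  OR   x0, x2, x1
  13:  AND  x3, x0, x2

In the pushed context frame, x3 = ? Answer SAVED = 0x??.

SAVED = 0xdc

after  0: x0=0x92 x1=0x1e x2=0x3d x3=0x77  N=0 Z=0
after  1: x0=0x92 x1=0x3a x2=0x3d x3=0x77  N=0 Z=0
after  2: x0=0x92 x1=0xab x2=0x3d x3=0x77  N=1 Z=0
after  3: x0=0x92 x1=0xab x2=0x3d x3=0xdc  N=1 Z=0
after  4: x0=0x92 x1=0xab x2=0xb6 x3=0xdc  N=1 Z=0
-- IRQ taken; context saved, return-PC = 5 --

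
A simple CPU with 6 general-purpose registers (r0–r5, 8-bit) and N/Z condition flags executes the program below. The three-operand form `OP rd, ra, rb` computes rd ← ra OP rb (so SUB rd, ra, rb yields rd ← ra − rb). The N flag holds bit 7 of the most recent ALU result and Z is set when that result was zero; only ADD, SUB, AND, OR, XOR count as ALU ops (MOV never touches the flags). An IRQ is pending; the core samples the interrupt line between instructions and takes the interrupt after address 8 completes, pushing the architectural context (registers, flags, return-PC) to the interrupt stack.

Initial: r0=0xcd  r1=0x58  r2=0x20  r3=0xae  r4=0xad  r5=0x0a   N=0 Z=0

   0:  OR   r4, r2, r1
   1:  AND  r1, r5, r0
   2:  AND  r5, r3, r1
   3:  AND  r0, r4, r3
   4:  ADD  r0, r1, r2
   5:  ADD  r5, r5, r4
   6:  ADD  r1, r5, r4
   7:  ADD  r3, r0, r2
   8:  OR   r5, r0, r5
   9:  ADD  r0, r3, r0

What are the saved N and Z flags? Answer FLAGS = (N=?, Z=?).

after  0: r0=0xcd r1=0x58 r2=0x20 r3=0xae r4=0x78 r5=0x0a  N=0 Z=0
after  1: r0=0xcd r1=0x08 r2=0x20 r3=0xae r4=0x78 r5=0x0a  N=0 Z=0
after  2: r0=0xcd r1=0x08 r2=0x20 r3=0xae r4=0x78 r5=0x08  N=0 Z=0
after  3: r0=0x28 r1=0x08 r2=0x20 r3=0xae r4=0x78 r5=0x08  N=0 Z=0
after  4: r0=0x28 r1=0x08 r2=0x20 r3=0xae r4=0x78 r5=0x08  N=0 Z=0
after  5: r0=0x28 r1=0x08 r2=0x20 r3=0xae r4=0x78 r5=0x80  N=1 Z=0
after  6: r0=0x28 r1=0xf8 r2=0x20 r3=0xae r4=0x78 r5=0x80  N=1 Z=0
after  7: r0=0x28 r1=0xf8 r2=0x20 r3=0x48 r4=0x78 r5=0x80  N=0 Z=0
after  8: r0=0x28 r1=0xf8 r2=0x20 r3=0x48 r4=0x78 r5=0xa8  N=1 Z=0
-- IRQ taken; context saved, return-PC = 9 --

FLAGS = (N=1, Z=0)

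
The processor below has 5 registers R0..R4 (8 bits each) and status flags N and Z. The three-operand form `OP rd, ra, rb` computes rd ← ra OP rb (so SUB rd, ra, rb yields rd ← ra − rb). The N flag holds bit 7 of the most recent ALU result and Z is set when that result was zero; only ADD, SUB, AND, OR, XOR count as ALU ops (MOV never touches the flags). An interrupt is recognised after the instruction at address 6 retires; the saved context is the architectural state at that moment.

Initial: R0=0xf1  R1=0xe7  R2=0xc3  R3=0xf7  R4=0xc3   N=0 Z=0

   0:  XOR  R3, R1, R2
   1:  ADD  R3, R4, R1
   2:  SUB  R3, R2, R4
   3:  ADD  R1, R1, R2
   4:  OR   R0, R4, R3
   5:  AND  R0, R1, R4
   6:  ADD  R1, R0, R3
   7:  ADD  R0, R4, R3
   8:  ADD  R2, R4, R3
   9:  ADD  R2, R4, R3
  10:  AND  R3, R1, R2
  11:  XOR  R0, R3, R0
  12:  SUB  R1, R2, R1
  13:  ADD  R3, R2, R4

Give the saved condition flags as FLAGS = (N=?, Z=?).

FLAGS = (N=1, Z=0)

after  0: R0=0xf1 R1=0xe7 R2=0xc3 R3=0x24 R4=0xc3  N=0 Z=0
after  1: R0=0xf1 R1=0xe7 R2=0xc3 R3=0xaa R4=0xc3  N=1 Z=0
after  2: R0=0xf1 R1=0xe7 R2=0xc3 R3=0x00 R4=0xc3  N=0 Z=1
after  3: R0=0xf1 R1=0xaa R2=0xc3 R3=0x00 R4=0xc3  N=1 Z=0
after  4: R0=0xc3 R1=0xaa R2=0xc3 R3=0x00 R4=0xc3  N=1 Z=0
after  5: R0=0x82 R1=0xaa R2=0xc3 R3=0x00 R4=0xc3  N=1 Z=0
after  6: R0=0x82 R1=0x82 R2=0xc3 R3=0x00 R4=0xc3  N=1 Z=0
-- IRQ taken; context saved, return-PC = 7 --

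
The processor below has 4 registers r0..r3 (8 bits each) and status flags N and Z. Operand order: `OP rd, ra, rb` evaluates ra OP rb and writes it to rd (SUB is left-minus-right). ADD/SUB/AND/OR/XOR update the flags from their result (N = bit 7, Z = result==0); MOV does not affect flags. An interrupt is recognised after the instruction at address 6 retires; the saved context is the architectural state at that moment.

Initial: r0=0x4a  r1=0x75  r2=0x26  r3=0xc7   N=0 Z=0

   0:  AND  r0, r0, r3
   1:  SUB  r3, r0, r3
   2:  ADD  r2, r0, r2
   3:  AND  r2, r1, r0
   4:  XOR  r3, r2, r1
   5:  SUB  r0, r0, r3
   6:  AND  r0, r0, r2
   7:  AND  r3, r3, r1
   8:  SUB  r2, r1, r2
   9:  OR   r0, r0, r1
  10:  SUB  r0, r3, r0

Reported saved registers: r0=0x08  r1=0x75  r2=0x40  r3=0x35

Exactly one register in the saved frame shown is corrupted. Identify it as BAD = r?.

after  0: r0=0x42 r1=0x75 r2=0x26 r3=0xc7  N=0 Z=0
after  1: r0=0x42 r1=0x75 r2=0x26 r3=0x7b  N=0 Z=0
after  2: r0=0x42 r1=0x75 r2=0x68 r3=0x7b  N=0 Z=0
after  3: r0=0x42 r1=0x75 r2=0x40 r3=0x7b  N=0 Z=0
after  4: r0=0x42 r1=0x75 r2=0x40 r3=0x35  N=0 Z=0
after  5: r0=0x0d r1=0x75 r2=0x40 r3=0x35  N=0 Z=0
after  6: r0=0x00 r1=0x75 r2=0x40 r3=0x35  N=0 Z=1
-- IRQ taken; context saved, return-PC = 7 --
mismatch: r0: reported 0x08 vs actual 0x00

BAD = r0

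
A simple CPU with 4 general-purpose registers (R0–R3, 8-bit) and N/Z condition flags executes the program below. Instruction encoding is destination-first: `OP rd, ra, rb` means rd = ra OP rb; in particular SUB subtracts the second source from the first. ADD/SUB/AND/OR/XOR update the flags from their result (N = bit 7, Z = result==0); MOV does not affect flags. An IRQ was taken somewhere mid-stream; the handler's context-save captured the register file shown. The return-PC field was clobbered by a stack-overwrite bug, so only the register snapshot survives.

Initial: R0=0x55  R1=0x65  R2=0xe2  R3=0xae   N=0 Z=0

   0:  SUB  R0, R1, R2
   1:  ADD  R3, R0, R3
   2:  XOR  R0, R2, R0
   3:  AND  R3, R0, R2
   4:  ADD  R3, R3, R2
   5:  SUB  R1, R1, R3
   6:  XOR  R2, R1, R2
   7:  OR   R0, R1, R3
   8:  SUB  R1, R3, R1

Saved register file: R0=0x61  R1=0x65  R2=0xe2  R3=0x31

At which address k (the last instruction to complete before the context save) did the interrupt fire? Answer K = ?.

after  0: R0=0x83 R1=0x65 R2=0xe2 R3=0xae  N=1 Z=0
after  1: R0=0x83 R1=0x65 R2=0xe2 R3=0x31  N=0 Z=0
after  2: R0=0x61 R1=0x65 R2=0xe2 R3=0x31  N=0 Z=0
-- IRQ taken; context saved, return-PC = 3 --

K = 2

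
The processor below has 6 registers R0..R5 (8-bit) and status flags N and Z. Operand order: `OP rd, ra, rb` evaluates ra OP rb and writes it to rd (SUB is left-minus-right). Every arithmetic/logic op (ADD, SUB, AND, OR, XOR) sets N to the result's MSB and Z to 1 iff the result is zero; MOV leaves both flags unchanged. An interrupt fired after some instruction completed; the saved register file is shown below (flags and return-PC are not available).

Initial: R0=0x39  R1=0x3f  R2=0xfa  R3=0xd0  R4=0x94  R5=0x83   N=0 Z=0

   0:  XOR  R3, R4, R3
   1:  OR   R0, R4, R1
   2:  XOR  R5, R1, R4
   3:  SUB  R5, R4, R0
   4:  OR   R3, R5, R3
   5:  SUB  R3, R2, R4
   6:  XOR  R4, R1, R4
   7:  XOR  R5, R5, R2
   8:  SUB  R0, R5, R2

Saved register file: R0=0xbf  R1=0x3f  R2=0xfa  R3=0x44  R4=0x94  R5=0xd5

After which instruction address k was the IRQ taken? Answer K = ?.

K = 3

after  0: R0=0x39 R1=0x3f R2=0xfa R3=0x44 R4=0x94 R5=0x83  N=0 Z=0
after  1: R0=0xbf R1=0x3f R2=0xfa R3=0x44 R4=0x94 R5=0x83  N=1 Z=0
after  2: R0=0xbf R1=0x3f R2=0xfa R3=0x44 R4=0x94 R5=0xab  N=1 Z=0
after  3: R0=0xbf R1=0x3f R2=0xfa R3=0x44 R4=0x94 R5=0xd5  N=1 Z=0
-- IRQ taken; context saved, return-PC = 4 --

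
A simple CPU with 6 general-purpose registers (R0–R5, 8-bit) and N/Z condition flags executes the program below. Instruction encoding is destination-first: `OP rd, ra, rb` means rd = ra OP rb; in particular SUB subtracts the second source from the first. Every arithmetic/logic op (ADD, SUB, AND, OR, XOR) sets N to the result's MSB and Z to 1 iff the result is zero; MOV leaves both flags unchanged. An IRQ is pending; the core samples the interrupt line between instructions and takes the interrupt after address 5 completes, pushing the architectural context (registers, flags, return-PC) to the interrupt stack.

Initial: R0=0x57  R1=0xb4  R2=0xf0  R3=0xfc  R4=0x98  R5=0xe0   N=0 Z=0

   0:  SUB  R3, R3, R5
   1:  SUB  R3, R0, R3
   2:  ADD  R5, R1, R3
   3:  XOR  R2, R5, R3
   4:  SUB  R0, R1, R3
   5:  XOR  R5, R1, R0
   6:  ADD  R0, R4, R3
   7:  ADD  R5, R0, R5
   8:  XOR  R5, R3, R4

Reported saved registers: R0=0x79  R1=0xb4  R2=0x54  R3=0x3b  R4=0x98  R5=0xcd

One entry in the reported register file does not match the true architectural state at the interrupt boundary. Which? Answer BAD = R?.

BAD = R2

after  0: R0=0x57 R1=0xb4 R2=0xf0 R3=0x1c R4=0x98 R5=0xe0  N=0 Z=0
after  1: R0=0x57 R1=0xb4 R2=0xf0 R3=0x3b R4=0x98 R5=0xe0  N=0 Z=0
after  2: R0=0x57 R1=0xb4 R2=0xf0 R3=0x3b R4=0x98 R5=0xef  N=1 Z=0
after  3: R0=0x57 R1=0xb4 R2=0xd4 R3=0x3b R4=0x98 R5=0xef  N=1 Z=0
after  4: R0=0x79 R1=0xb4 R2=0xd4 R3=0x3b R4=0x98 R5=0xef  N=0 Z=0
after  5: R0=0x79 R1=0xb4 R2=0xd4 R3=0x3b R4=0x98 R5=0xcd  N=1 Z=0
-- IRQ taken; context saved, return-PC = 6 --
mismatch: R2: reported 0x54 vs actual 0xd4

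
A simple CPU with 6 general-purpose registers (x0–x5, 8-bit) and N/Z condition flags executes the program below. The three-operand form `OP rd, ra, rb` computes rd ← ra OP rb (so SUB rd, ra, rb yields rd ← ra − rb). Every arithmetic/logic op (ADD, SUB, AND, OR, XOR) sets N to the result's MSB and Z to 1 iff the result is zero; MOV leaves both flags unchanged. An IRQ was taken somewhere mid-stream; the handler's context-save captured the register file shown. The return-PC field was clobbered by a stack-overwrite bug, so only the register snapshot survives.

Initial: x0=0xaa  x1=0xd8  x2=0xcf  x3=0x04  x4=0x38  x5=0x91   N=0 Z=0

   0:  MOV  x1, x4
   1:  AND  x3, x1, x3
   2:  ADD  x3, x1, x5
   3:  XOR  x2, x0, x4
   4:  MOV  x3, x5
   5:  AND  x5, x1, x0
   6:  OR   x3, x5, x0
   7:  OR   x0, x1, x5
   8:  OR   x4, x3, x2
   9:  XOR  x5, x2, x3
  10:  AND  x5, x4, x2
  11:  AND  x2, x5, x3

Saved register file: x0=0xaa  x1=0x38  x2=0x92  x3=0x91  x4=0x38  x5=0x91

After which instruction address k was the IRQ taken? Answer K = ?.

after  0: x0=0xaa x1=0x38 x2=0xcf x3=0x04 x4=0x38 x5=0x91  N=0 Z=0
after  1: x0=0xaa x1=0x38 x2=0xcf x3=0x00 x4=0x38 x5=0x91  N=0 Z=1
after  2: x0=0xaa x1=0x38 x2=0xcf x3=0xc9 x4=0x38 x5=0x91  N=1 Z=0
after  3: x0=0xaa x1=0x38 x2=0x92 x3=0xc9 x4=0x38 x5=0x91  N=1 Z=0
after  4: x0=0xaa x1=0x38 x2=0x92 x3=0x91 x4=0x38 x5=0x91  N=1 Z=0
-- IRQ taken; context saved, return-PC = 5 --

K = 4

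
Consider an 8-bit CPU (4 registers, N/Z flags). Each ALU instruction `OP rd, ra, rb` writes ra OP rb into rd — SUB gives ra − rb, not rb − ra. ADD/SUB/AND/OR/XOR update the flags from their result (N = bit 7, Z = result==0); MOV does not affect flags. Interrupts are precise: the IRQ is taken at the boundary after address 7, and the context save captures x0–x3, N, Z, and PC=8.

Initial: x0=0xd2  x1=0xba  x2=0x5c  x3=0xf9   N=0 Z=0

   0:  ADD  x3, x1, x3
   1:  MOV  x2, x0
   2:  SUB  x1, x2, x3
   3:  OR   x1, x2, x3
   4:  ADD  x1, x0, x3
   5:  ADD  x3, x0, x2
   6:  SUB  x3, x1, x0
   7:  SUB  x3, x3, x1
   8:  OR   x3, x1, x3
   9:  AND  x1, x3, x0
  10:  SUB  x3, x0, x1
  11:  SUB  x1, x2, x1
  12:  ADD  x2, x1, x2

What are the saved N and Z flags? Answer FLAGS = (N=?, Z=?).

after  0: x0=0xd2 x1=0xba x2=0x5c x3=0xb3  N=1 Z=0
after  1: x0=0xd2 x1=0xba x2=0xd2 x3=0xb3  N=1 Z=0
after  2: x0=0xd2 x1=0x1f x2=0xd2 x3=0xb3  N=0 Z=0
after  3: x0=0xd2 x1=0xf3 x2=0xd2 x3=0xb3  N=1 Z=0
after  4: x0=0xd2 x1=0x85 x2=0xd2 x3=0xb3  N=1 Z=0
after  5: x0=0xd2 x1=0x85 x2=0xd2 x3=0xa4  N=1 Z=0
after  6: x0=0xd2 x1=0x85 x2=0xd2 x3=0xb3  N=1 Z=0
after  7: x0=0xd2 x1=0x85 x2=0xd2 x3=0x2e  N=0 Z=0
-- IRQ taken; context saved, return-PC = 8 --

FLAGS = (N=0, Z=0)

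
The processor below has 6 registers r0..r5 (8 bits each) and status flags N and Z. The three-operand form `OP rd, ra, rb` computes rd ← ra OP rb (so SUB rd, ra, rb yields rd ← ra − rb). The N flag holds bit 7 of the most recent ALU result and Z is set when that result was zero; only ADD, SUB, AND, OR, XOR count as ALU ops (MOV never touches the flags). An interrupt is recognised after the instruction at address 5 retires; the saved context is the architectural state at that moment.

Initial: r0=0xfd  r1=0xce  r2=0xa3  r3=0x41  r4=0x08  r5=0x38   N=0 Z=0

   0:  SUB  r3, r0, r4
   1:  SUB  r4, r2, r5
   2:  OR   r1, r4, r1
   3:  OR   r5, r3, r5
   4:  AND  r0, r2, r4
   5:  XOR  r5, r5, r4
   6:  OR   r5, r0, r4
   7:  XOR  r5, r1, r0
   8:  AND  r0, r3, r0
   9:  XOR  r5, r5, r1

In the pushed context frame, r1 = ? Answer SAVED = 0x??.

after  0: r0=0xfd r1=0xce r2=0xa3 r3=0xf5 r4=0x08 r5=0x38  N=1 Z=0
after  1: r0=0xfd r1=0xce r2=0xa3 r3=0xf5 r4=0x6b r5=0x38  N=0 Z=0
after  2: r0=0xfd r1=0xef r2=0xa3 r3=0xf5 r4=0x6b r5=0x38  N=1 Z=0
after  3: r0=0xfd r1=0xef r2=0xa3 r3=0xf5 r4=0x6b r5=0xfd  N=1 Z=0
after  4: r0=0x23 r1=0xef r2=0xa3 r3=0xf5 r4=0x6b r5=0xfd  N=0 Z=0
after  5: r0=0x23 r1=0xef r2=0xa3 r3=0xf5 r4=0x6b r5=0x96  N=1 Z=0
-- IRQ taken; context saved, return-PC = 6 --

SAVED = 0xef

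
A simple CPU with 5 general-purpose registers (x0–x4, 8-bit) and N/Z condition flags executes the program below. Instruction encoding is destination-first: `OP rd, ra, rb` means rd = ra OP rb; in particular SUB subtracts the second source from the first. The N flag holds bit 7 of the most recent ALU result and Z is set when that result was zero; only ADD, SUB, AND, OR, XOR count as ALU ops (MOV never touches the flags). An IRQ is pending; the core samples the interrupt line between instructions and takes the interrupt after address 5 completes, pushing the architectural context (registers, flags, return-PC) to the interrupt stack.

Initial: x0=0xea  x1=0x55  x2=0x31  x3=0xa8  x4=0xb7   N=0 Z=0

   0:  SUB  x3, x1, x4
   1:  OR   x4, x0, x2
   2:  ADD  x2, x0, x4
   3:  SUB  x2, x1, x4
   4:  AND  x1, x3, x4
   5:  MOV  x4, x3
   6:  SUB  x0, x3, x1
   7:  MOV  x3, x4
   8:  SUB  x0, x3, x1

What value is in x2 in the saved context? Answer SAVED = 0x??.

SAVED = 0x5a

after  0: x0=0xea x1=0x55 x2=0x31 x3=0x9e x4=0xb7  N=1 Z=0
after  1: x0=0xea x1=0x55 x2=0x31 x3=0x9e x4=0xfb  N=1 Z=0
after  2: x0=0xea x1=0x55 x2=0xe5 x3=0x9e x4=0xfb  N=1 Z=0
after  3: x0=0xea x1=0x55 x2=0x5a x3=0x9e x4=0xfb  N=0 Z=0
after  4: x0=0xea x1=0x9a x2=0x5a x3=0x9e x4=0xfb  N=1 Z=0
after  5: x0=0xea x1=0x9a x2=0x5a x3=0x9e x4=0x9e  N=1 Z=0
-- IRQ taken; context saved, return-PC = 6 --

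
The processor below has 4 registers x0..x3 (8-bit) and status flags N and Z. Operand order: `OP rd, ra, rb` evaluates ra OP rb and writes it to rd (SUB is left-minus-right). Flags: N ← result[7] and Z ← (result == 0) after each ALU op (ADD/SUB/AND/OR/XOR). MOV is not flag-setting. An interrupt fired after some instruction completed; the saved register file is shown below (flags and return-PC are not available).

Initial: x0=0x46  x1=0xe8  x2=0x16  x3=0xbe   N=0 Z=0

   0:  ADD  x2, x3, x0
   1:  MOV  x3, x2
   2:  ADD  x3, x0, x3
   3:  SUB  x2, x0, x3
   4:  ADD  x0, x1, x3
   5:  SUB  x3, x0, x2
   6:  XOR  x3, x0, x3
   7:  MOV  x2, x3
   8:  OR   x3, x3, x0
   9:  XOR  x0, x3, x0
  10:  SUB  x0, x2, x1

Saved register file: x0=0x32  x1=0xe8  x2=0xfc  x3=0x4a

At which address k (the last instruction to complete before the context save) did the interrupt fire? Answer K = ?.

K = 4

after  0: x0=0x46 x1=0xe8 x2=0x04 x3=0xbe  N=0 Z=0
after  1: x0=0x46 x1=0xe8 x2=0x04 x3=0x04  N=0 Z=0
after  2: x0=0x46 x1=0xe8 x2=0x04 x3=0x4a  N=0 Z=0
after  3: x0=0x46 x1=0xe8 x2=0xfc x3=0x4a  N=1 Z=0
after  4: x0=0x32 x1=0xe8 x2=0xfc x3=0x4a  N=0 Z=0
-- IRQ taken; context saved, return-PC = 5 --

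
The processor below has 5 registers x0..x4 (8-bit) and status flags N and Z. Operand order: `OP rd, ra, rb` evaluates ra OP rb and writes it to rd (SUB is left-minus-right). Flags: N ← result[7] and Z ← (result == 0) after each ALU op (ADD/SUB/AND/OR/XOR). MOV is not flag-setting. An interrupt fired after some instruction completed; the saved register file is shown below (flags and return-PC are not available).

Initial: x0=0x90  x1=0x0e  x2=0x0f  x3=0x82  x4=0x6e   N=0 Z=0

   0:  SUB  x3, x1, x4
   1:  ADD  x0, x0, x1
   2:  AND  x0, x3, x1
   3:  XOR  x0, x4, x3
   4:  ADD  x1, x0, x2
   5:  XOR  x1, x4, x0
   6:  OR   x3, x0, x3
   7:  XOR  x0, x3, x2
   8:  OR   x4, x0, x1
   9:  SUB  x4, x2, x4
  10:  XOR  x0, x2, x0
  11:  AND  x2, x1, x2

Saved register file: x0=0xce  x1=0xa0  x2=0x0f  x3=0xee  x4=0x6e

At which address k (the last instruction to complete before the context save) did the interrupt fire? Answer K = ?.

K = 6

after  0: x0=0x90 x1=0x0e x2=0x0f x3=0xa0 x4=0x6e  N=1 Z=0
after  1: x0=0x9e x1=0x0e x2=0x0f x3=0xa0 x4=0x6e  N=1 Z=0
after  2: x0=0x00 x1=0x0e x2=0x0f x3=0xa0 x4=0x6e  N=0 Z=1
after  3: x0=0xce x1=0x0e x2=0x0f x3=0xa0 x4=0x6e  N=1 Z=0
after  4: x0=0xce x1=0xdd x2=0x0f x3=0xa0 x4=0x6e  N=1 Z=0
after  5: x0=0xce x1=0xa0 x2=0x0f x3=0xa0 x4=0x6e  N=1 Z=0
after  6: x0=0xce x1=0xa0 x2=0x0f x3=0xee x4=0x6e  N=1 Z=0
-- IRQ taken; context saved, return-PC = 7 --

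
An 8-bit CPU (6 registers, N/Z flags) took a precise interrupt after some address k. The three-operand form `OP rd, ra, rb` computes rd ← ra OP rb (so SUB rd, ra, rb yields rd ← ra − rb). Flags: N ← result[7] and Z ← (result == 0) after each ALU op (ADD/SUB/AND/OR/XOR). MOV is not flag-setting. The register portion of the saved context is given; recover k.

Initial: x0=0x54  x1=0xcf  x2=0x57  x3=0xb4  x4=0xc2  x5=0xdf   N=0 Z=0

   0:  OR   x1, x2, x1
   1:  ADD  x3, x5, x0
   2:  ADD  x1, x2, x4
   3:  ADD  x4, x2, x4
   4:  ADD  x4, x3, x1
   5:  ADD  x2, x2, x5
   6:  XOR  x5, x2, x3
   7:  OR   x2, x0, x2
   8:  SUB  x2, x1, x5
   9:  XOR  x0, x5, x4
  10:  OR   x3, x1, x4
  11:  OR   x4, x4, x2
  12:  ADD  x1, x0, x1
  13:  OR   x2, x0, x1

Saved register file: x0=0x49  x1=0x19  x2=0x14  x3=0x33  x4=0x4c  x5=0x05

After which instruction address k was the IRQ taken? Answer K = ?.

after  0: x0=0x54 x1=0xdf x2=0x57 x3=0xb4 x4=0xc2 x5=0xdf  N=1 Z=0
after  1: x0=0x54 x1=0xdf x2=0x57 x3=0x33 x4=0xc2 x5=0xdf  N=0 Z=0
after  2: x0=0x54 x1=0x19 x2=0x57 x3=0x33 x4=0xc2 x5=0xdf  N=0 Z=0
after  3: x0=0x54 x1=0x19 x2=0x57 x3=0x33 x4=0x19 x5=0xdf  N=0 Z=0
after  4: x0=0x54 x1=0x19 x2=0x57 x3=0x33 x4=0x4c x5=0xdf  N=0 Z=0
after  5: x0=0x54 x1=0x19 x2=0x36 x3=0x33 x4=0x4c x5=0xdf  N=0 Z=0
after  6: x0=0x54 x1=0x19 x2=0x36 x3=0x33 x4=0x4c x5=0x05  N=0 Z=0
after  7: x0=0x54 x1=0x19 x2=0x76 x3=0x33 x4=0x4c x5=0x05  N=0 Z=0
after  8: x0=0x54 x1=0x19 x2=0x14 x3=0x33 x4=0x4c x5=0x05  N=0 Z=0
after  9: x0=0x49 x1=0x19 x2=0x14 x3=0x33 x4=0x4c x5=0x05  N=0 Z=0
-- IRQ taken; context saved, return-PC = 10 --

K = 9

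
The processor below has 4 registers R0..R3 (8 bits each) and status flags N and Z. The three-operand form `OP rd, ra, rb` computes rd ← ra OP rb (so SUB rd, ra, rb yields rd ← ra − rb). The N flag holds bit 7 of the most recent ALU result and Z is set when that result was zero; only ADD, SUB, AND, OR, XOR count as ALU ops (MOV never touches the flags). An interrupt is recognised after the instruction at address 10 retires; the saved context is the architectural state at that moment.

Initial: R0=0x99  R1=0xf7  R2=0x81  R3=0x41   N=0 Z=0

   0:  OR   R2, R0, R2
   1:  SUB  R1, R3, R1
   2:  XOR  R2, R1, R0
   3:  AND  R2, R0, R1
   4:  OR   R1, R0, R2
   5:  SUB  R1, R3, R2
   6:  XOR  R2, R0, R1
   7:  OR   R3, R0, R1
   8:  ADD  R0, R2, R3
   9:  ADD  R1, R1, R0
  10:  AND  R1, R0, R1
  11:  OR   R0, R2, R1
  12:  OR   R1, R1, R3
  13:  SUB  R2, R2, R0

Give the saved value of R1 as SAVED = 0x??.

SAVED = 0x10

after  0: R0=0x99 R1=0xf7 R2=0x99 R3=0x41  N=1 Z=0
after  1: R0=0x99 R1=0x4a R2=0x99 R3=0x41  N=0 Z=0
after  2: R0=0x99 R1=0x4a R2=0xd3 R3=0x41  N=1 Z=0
after  3: R0=0x99 R1=0x4a R2=0x08 R3=0x41  N=0 Z=0
after  4: R0=0x99 R1=0x99 R2=0x08 R3=0x41  N=1 Z=0
after  5: R0=0x99 R1=0x39 R2=0x08 R3=0x41  N=0 Z=0
after  6: R0=0x99 R1=0x39 R2=0xa0 R3=0x41  N=1 Z=0
after  7: R0=0x99 R1=0x39 R2=0xa0 R3=0xb9  N=1 Z=0
after  8: R0=0x59 R1=0x39 R2=0xa0 R3=0xb9  N=0 Z=0
after  9: R0=0x59 R1=0x92 R2=0xa0 R3=0xb9  N=1 Z=0
after 10: R0=0x59 R1=0x10 R2=0xa0 R3=0xb9  N=0 Z=0
-- IRQ taken; context saved, return-PC = 11 --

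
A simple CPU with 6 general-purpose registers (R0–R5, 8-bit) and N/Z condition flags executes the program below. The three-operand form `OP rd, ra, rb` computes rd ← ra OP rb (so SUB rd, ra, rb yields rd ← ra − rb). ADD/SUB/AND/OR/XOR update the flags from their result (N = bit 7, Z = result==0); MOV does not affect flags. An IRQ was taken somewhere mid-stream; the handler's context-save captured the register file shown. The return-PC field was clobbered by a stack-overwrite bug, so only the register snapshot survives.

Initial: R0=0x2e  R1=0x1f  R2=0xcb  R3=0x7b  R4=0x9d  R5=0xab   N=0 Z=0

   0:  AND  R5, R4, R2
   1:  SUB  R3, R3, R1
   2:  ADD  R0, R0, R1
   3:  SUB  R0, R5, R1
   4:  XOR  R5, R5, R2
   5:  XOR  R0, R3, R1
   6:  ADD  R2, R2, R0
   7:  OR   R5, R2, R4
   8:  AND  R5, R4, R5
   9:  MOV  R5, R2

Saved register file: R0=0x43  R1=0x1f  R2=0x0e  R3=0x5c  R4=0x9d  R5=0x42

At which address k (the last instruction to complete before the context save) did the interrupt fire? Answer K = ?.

after  0: R0=0x2e R1=0x1f R2=0xcb R3=0x7b R4=0x9d R5=0x89  N=1 Z=0
after  1: R0=0x2e R1=0x1f R2=0xcb R3=0x5c R4=0x9d R5=0x89  N=0 Z=0
after  2: R0=0x4d R1=0x1f R2=0xcb R3=0x5c R4=0x9d R5=0x89  N=0 Z=0
after  3: R0=0x6a R1=0x1f R2=0xcb R3=0x5c R4=0x9d R5=0x89  N=0 Z=0
after  4: R0=0x6a R1=0x1f R2=0xcb R3=0x5c R4=0x9d R5=0x42  N=0 Z=0
after  5: R0=0x43 R1=0x1f R2=0xcb R3=0x5c R4=0x9d R5=0x42  N=0 Z=0
after  6: R0=0x43 R1=0x1f R2=0x0e R3=0x5c R4=0x9d R5=0x42  N=0 Z=0
-- IRQ taken; context saved, return-PC = 7 --

K = 6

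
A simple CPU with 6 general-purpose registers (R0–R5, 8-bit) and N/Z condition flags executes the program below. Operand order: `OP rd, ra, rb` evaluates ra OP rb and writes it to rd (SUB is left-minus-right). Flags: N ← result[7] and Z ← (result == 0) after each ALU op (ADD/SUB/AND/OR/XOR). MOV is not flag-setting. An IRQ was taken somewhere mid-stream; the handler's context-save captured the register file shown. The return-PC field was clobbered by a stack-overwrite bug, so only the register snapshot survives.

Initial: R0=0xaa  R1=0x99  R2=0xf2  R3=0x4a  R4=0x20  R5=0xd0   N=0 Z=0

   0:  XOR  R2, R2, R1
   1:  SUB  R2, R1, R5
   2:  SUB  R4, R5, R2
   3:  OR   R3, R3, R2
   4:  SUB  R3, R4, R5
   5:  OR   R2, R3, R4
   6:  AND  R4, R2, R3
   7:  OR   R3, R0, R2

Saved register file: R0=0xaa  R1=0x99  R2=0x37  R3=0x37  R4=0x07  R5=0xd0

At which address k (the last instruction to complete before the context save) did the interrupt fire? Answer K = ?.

K = 5

after  0: R0=0xaa R1=0x99 R2=0x6b R3=0x4a R4=0x20 R5=0xd0  N=0 Z=0
after  1: R0=0xaa R1=0x99 R2=0xc9 R3=0x4a R4=0x20 R5=0xd0  N=1 Z=0
after  2: R0=0xaa R1=0x99 R2=0xc9 R3=0x4a R4=0x07 R5=0xd0  N=0 Z=0
after  3: R0=0xaa R1=0x99 R2=0xc9 R3=0xcb R4=0x07 R5=0xd0  N=1 Z=0
after  4: R0=0xaa R1=0x99 R2=0xc9 R3=0x37 R4=0x07 R5=0xd0  N=0 Z=0
after  5: R0=0xaa R1=0x99 R2=0x37 R3=0x37 R4=0x07 R5=0xd0  N=0 Z=0
-- IRQ taken; context saved, return-PC = 6 --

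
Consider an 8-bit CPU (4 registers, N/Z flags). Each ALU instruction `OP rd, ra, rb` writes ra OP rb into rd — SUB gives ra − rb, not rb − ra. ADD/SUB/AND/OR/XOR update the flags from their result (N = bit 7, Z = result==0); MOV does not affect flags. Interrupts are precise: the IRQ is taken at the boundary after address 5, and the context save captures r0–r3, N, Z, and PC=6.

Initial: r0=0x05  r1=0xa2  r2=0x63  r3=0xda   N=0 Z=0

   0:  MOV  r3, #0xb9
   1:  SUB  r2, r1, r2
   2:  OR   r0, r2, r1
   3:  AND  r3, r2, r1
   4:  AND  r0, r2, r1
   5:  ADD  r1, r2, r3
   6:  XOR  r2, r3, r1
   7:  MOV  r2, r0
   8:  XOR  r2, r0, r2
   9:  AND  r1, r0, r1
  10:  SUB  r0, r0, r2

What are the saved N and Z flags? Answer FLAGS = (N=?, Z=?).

FLAGS = (N=0, Z=0)

after  0: r0=0x05 r1=0xa2 r2=0x63 r3=0xb9  N=0 Z=0
after  1: r0=0x05 r1=0xa2 r2=0x3f r3=0xb9  N=0 Z=0
after  2: r0=0xbf r1=0xa2 r2=0x3f r3=0xb9  N=1 Z=0
after  3: r0=0xbf r1=0xa2 r2=0x3f r3=0x22  N=0 Z=0
after  4: r0=0x22 r1=0xa2 r2=0x3f r3=0x22  N=0 Z=0
after  5: r0=0x22 r1=0x61 r2=0x3f r3=0x22  N=0 Z=0
-- IRQ taken; context saved, return-PC = 6 --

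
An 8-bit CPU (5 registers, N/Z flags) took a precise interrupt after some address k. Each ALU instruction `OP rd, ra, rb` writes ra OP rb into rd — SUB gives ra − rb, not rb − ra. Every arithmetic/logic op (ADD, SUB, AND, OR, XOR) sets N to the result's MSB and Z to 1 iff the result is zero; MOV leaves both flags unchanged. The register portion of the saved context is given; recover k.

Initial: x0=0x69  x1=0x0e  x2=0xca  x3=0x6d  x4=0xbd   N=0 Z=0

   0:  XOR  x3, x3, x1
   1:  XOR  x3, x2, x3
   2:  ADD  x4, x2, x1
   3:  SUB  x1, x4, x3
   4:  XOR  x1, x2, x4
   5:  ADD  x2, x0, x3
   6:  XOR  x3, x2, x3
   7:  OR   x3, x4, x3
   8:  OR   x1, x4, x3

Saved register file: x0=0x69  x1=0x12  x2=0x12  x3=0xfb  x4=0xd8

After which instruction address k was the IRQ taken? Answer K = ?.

K = 7

after  0: x0=0x69 x1=0x0e x2=0xca x3=0x63 x4=0xbd  N=0 Z=0
after  1: x0=0x69 x1=0x0e x2=0xca x3=0xa9 x4=0xbd  N=1 Z=0
after  2: x0=0x69 x1=0x0e x2=0xca x3=0xa9 x4=0xd8  N=1 Z=0
after  3: x0=0x69 x1=0x2f x2=0xca x3=0xa9 x4=0xd8  N=0 Z=0
after  4: x0=0x69 x1=0x12 x2=0xca x3=0xa9 x4=0xd8  N=0 Z=0
after  5: x0=0x69 x1=0x12 x2=0x12 x3=0xa9 x4=0xd8  N=0 Z=0
after  6: x0=0x69 x1=0x12 x2=0x12 x3=0xbb x4=0xd8  N=1 Z=0
after  7: x0=0x69 x1=0x12 x2=0x12 x3=0xfb x4=0xd8  N=1 Z=0
-- IRQ taken; context saved, return-PC = 8 --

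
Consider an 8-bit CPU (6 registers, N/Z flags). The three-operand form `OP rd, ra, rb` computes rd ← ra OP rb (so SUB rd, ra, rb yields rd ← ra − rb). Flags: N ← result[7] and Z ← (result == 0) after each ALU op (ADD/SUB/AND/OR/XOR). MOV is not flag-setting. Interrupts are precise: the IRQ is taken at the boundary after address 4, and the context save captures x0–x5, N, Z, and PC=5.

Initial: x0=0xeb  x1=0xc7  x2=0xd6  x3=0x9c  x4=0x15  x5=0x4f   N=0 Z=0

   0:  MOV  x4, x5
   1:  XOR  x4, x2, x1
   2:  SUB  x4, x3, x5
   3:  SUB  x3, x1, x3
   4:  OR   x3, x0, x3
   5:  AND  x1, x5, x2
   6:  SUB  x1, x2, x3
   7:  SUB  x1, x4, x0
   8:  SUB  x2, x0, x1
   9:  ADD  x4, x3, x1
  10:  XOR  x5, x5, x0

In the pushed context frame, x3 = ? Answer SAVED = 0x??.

after  0: x0=0xeb x1=0xc7 x2=0xd6 x3=0x9c x4=0x4f x5=0x4f  N=0 Z=0
after  1: x0=0xeb x1=0xc7 x2=0xd6 x3=0x9c x4=0x11 x5=0x4f  N=0 Z=0
after  2: x0=0xeb x1=0xc7 x2=0xd6 x3=0x9c x4=0x4d x5=0x4f  N=0 Z=0
after  3: x0=0xeb x1=0xc7 x2=0xd6 x3=0x2b x4=0x4d x5=0x4f  N=0 Z=0
after  4: x0=0xeb x1=0xc7 x2=0xd6 x3=0xeb x4=0x4d x5=0x4f  N=1 Z=0
-- IRQ taken; context saved, return-PC = 5 --

SAVED = 0xeb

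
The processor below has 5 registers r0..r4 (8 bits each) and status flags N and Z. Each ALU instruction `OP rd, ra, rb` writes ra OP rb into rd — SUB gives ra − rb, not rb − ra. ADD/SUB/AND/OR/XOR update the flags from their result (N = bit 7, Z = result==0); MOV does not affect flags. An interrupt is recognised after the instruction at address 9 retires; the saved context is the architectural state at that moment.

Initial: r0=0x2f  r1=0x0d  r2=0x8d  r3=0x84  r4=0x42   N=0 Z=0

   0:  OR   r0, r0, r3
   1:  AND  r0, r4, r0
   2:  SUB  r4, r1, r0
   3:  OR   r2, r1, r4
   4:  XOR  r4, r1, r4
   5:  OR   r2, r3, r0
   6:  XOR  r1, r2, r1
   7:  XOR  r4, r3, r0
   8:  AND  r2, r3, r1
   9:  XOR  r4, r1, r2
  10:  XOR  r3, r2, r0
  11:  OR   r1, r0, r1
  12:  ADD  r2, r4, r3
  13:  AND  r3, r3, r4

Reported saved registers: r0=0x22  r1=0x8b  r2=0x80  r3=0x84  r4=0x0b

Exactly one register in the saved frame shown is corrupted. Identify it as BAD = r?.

after  0: r0=0xaf r1=0x0d r2=0x8d r3=0x84 r4=0x42  N=1 Z=0
after  1: r0=0x02 r1=0x0d r2=0x8d r3=0x84 r4=0x42  N=0 Z=0
after  2: r0=0x02 r1=0x0d r2=0x8d r3=0x84 r4=0x0b  N=0 Z=0
after  3: r0=0x02 r1=0x0d r2=0x0f r3=0x84 r4=0x0b  N=0 Z=0
after  4: r0=0x02 r1=0x0d r2=0x0f r3=0x84 r4=0x06  N=0 Z=0
after  5: r0=0x02 r1=0x0d r2=0x86 r3=0x84 r4=0x06  N=1 Z=0
after  6: r0=0x02 r1=0x8b r2=0x86 r3=0x84 r4=0x06  N=1 Z=0
after  7: r0=0x02 r1=0x8b r2=0x86 r3=0x84 r4=0x86  N=1 Z=0
after  8: r0=0x02 r1=0x8b r2=0x80 r3=0x84 r4=0x86  N=1 Z=0
after  9: r0=0x02 r1=0x8b r2=0x80 r3=0x84 r4=0x0b  N=0 Z=0
-- IRQ taken; context saved, return-PC = 10 --
mismatch: r0: reported 0x22 vs actual 0x02

BAD = r0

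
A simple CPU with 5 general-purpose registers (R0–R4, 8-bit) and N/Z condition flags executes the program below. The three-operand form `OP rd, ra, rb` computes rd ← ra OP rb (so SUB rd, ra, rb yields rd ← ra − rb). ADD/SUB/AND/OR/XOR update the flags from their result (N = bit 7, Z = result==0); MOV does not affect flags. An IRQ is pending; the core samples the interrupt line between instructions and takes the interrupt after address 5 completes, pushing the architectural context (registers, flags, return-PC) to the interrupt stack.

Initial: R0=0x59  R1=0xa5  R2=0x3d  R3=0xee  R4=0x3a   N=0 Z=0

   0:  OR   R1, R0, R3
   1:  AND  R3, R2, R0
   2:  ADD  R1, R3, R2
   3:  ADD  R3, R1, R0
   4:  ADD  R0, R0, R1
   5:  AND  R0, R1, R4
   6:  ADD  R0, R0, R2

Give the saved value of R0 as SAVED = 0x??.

after  0: R0=0x59 R1=0xff R2=0x3d R3=0xee R4=0x3a  N=1 Z=0
after  1: R0=0x59 R1=0xff R2=0x3d R3=0x19 R4=0x3a  N=0 Z=0
after  2: R0=0x59 R1=0x56 R2=0x3d R3=0x19 R4=0x3a  N=0 Z=0
after  3: R0=0x59 R1=0x56 R2=0x3d R3=0xaf R4=0x3a  N=1 Z=0
after  4: R0=0xaf R1=0x56 R2=0x3d R3=0xaf R4=0x3a  N=1 Z=0
after  5: R0=0x12 R1=0x56 R2=0x3d R3=0xaf R4=0x3a  N=0 Z=0
-- IRQ taken; context saved, return-PC = 6 --

SAVED = 0x12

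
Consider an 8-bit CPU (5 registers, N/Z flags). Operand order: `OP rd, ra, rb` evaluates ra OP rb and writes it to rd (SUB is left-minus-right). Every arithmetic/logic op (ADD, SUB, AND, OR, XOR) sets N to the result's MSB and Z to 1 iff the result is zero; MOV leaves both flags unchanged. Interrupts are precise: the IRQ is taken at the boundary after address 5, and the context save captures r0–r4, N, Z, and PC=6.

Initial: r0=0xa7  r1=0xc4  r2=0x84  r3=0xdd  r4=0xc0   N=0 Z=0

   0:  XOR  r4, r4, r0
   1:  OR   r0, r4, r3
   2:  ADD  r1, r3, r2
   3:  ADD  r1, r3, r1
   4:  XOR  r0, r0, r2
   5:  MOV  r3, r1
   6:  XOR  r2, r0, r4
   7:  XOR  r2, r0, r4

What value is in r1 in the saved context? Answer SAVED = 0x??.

after  0: r0=0xa7 r1=0xc4 r2=0x84 r3=0xdd r4=0x67  N=0 Z=0
after  1: r0=0xff r1=0xc4 r2=0x84 r3=0xdd r4=0x67  N=1 Z=0
after  2: r0=0xff r1=0x61 r2=0x84 r3=0xdd r4=0x67  N=0 Z=0
after  3: r0=0xff r1=0x3e r2=0x84 r3=0xdd r4=0x67  N=0 Z=0
after  4: r0=0x7b r1=0x3e r2=0x84 r3=0xdd r4=0x67  N=0 Z=0
after  5: r0=0x7b r1=0x3e r2=0x84 r3=0x3e r4=0x67  N=0 Z=0
-- IRQ taken; context saved, return-PC = 6 --

SAVED = 0x3e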